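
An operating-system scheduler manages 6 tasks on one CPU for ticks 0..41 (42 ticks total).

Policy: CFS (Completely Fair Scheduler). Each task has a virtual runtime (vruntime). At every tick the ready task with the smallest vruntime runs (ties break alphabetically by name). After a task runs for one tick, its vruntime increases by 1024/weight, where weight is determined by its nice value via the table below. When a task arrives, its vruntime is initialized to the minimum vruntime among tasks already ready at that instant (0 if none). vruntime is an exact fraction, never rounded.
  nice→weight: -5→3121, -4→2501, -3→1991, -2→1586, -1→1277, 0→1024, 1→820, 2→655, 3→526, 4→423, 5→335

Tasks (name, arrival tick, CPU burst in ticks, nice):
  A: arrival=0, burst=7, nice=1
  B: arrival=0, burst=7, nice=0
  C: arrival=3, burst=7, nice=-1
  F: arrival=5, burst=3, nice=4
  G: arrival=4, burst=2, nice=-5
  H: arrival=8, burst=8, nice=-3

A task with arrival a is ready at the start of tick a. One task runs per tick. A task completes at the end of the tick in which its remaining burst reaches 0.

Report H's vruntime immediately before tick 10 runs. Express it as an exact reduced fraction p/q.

t=0: vr[A=0 B=0] → run A
t=1: vr[A=256/205 B=0] → run B
t=2: vr[A=256/205 B=1] → run B
t=3: vr[A=256/205 B=2 C=256/205] → run A
t=4: vr[A=512/205 B=2 C=256/205 G=256/205] → run C
t=5: vr[A=512/205 B=2 C=536832/261785 F=256/205 G=256/205] → run F
t=6: vr[A=512/205 B=2 C=536832/261785 F=318208/86715 G=256/205] → run G
t=7: vr[A=512/205 B=2 C=536832/261785 F=318208/86715 G=1008896/639805] → run G
t=8: vr[A=512/205 B=2 C=536832/261785 F=318208/86715 H=2] → run B
t=9: vr[A=512/205 B=3 C=536832/261785 F=318208/86715 H=2] → run H
t=10: vr[A=512/205 B=3 C=536832/261785 F=318208/86715 H=5006/1991] → run C
t=11: vr[A=512/205 B=3 C=746752/261785 F=318208/86715 H=5006/1991] → run A
t=12: vr[A=768/205 B=3 C=746752/261785 F=318208/86715 H=5006/1991] → run H
t=13: vr[A=768/205 B=3 C=746752/261785 F=318208/86715 H=6030/1991] → run C
t=14: vr[A=768/205 B=3 C=956672/261785 F=318208/86715 H=6030/1991] → run B
t=15: vr[A=768/205 B=4 C=956672/261785 F=318208/86715 H=6030/1991] → run H
t=16: vr[A=768/205 B=4 C=956672/261785 F=318208/86715 H=7054/1991] → run H
t=17: vr[A=768/205 B=4 C=956672/261785 F=318208/86715 H=8078/1991] → run C
t=18: vr[A=768/205 B=4 C=1166592/261785 F=318208/86715 H=8078/1991] → run F
t=19: vr[A=768/205 B=4 C=1166592/261785 F=528128/86715 H=8078/1991] → run A
t=20: vr[A=1024/205 B=4 C=1166592/261785 F=528128/86715 H=8078/1991] → run B
t=21: vr[A=1024/205 B=5 C=1166592/261785 F=528128/86715 H=8078/1991] → run H
t=22: vr[A=1024/205 B=5 C=1166592/261785 F=528128/86715 H=9102/1991] → run C
t=23: vr[A=1024/205 B=5 C=1376512/261785 F=528128/86715 H=9102/1991] → run H
t=24: vr[A=1024/205 B=5 C=1376512/261785 F=528128/86715 H=10126/1991] → run A
t=25: vr[A=256/41 B=5 C=1376512/261785 F=528128/86715 H=10126/1991] → run B
t=26: vr[A=256/41 B=6 C=1376512/261785 F=528128/86715 H=10126/1991] → run H
t=27: vr[A=256/41 B=6 C=1376512/261785 F=528128/86715 H=11150/1991] → run C
t=28: vr[A=256/41 B=6 C=1586432/261785 F=528128/86715 H=11150/1991] → run H
t=29: vr[A=256/41 B=6 C=1586432/261785 F=528128/86715] → run B
t=30: vr[A=256/41 C=1586432/261785 F=528128/86715] → run C
t=31: vr[A=256/41 F=528128/86715] → run F
t=32: vr[A=256/41] → run A
t=33: vr[A=1536/205] → run A
t=34: (idle)
t=35: (idle)
t=36: (idle)
t=37: (idle)
t=38: (idle)
t=39: (idle)
t=40: (idle)
t=41: (idle)

vruntime(H, start of tick 10) = 5006/1991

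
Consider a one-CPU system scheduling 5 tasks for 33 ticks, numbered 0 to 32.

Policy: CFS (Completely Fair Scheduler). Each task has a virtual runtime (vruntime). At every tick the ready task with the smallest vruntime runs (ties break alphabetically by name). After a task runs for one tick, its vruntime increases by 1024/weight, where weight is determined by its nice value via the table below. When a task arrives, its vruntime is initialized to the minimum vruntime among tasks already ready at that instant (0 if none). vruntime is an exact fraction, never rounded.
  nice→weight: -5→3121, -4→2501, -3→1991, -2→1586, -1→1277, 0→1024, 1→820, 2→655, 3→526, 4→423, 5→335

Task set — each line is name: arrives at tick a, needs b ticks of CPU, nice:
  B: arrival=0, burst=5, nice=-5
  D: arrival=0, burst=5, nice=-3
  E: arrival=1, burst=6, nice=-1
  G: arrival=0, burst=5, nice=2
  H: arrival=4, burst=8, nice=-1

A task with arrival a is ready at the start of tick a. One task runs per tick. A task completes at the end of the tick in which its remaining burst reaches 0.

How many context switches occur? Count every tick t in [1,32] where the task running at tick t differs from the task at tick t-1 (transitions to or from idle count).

context switches = 28

t=0: vr[B=0 D=0 G=0] → run B
t=1: vr[B=1024/3121 D=0 E=0 G=0] → run D
t=2: vr[B=1024/3121 D=1024/1991 E=0 G=0] → run E
t=3: vr[B=1024/3121 D=1024/1991 E=1024/1277 G=0] → run G
t=4: vr[B=1024/3121 D=1024/1991 E=1024/1277 G=1024/655 H=1024/3121] → run B
t=5: vr[B=2048/3121 D=1024/1991 E=1024/1277 G=1024/655 H=1024/3121] → run H
t=6: vr[B=2048/3121 D=1024/1991 E=1024/1277 G=1024/655 H=4503552/3985517] → run D
t=7: vr[B=2048/3121 D=2048/1991 E=1024/1277 G=1024/655 H=4503552/3985517] → run B
t=8: vr[B=3072/3121 D=2048/1991 E=1024/1277 G=1024/655 H=4503552/3985517] → run E
t=9: vr[B=3072/3121 D=2048/1991 E=2048/1277 G=1024/655 H=4503552/3985517] → run B
t=10: vr[B=4096/3121 D=2048/1991 E=2048/1277 G=1024/655 H=4503552/3985517] → run D
t=11: vr[B=4096/3121 D=3072/1991 E=2048/1277 G=1024/655 H=4503552/3985517] → run H
t=12: vr[B=4096/3121 D=3072/1991 E=2048/1277 G=1024/655 H=7699456/3985517] → run B
t=13: vr[D=3072/1991 E=2048/1277 G=1024/655 H=7699456/3985517] → run D
t=14: vr[D=4096/1991 E=2048/1277 G=1024/655 H=7699456/3985517] → run G
t=15: vr[D=4096/1991 E=2048/1277 G=2048/655 H=7699456/3985517] → run E
t=16: vr[D=4096/1991 E=3072/1277 G=2048/655 H=7699456/3985517] → run H
t=17: vr[D=4096/1991 E=3072/1277 G=2048/655 H=10895360/3985517] → run D
t=18: vr[E=3072/1277 G=2048/655 H=10895360/3985517] → run E
t=19: vr[E=4096/1277 G=2048/655 H=10895360/3985517] → run H
t=20: vr[E=4096/1277 G=2048/655 H=14091264/3985517] → run G
t=21: vr[E=4096/1277 G=3072/655 H=14091264/3985517] → run E
t=22: vr[E=5120/1277 G=3072/655 H=14091264/3985517] → run H
t=23: vr[E=5120/1277 G=3072/655 H=17287168/3985517] → run E
t=24: vr[G=3072/655 H=17287168/3985517] → run H
t=25: vr[G=3072/655 H=20483072/3985517] → run G
t=26: vr[G=4096/655 H=20483072/3985517] → run H
t=27: vr[G=4096/655 H=23678976/3985517] → run H
t=28: vr[G=4096/655] → run G
t=29: (idle)
t=30: (idle)
t=31: (idle)
t=32: (idle)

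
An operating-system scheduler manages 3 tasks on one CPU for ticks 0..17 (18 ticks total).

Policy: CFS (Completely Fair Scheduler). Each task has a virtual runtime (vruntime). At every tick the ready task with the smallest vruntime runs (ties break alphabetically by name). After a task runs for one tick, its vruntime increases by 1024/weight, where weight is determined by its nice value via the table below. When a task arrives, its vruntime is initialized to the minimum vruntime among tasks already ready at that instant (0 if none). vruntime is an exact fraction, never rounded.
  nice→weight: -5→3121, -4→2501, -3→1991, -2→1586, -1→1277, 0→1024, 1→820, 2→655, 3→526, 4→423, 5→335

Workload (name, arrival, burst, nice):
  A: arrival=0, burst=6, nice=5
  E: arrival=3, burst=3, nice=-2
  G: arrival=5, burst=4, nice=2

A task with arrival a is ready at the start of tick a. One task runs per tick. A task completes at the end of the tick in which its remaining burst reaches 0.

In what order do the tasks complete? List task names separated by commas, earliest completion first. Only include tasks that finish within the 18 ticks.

completion order = E, G, A

t=0: vr[A=0] → run A
t=1: vr[A=1024/335] → run A
t=2: vr[A=2048/335] → run A
t=3: vr[A=3072/335 E=3072/335] → run A
t=4: vr[A=4096/335 E=3072/335] → run E
t=5: vr[A=4096/335 E=2607616/265655 G=2607616/265655] → run E
t=6: vr[A=4096/335 E=2779136/265655 G=2607616/265655] → run G
t=7: vr[A=4096/335 E=2779136/265655 G=79200768/6960161] → run E
t=8: vr[A=4096/335 G=79200768/6960161] → run G
t=9: vr[A=4096/335 G=450409984/34800805] → run A
t=10: vr[A=1024/67 G=450409984/34800805] → run G
t=11: vr[A=1024/67 G=504816128/34800805] → run G
t=12: vr[A=1024/67] → run A
t=13: (idle)
t=14: (idle)
t=15: (idle)
t=16: (idle)
t=17: (idle)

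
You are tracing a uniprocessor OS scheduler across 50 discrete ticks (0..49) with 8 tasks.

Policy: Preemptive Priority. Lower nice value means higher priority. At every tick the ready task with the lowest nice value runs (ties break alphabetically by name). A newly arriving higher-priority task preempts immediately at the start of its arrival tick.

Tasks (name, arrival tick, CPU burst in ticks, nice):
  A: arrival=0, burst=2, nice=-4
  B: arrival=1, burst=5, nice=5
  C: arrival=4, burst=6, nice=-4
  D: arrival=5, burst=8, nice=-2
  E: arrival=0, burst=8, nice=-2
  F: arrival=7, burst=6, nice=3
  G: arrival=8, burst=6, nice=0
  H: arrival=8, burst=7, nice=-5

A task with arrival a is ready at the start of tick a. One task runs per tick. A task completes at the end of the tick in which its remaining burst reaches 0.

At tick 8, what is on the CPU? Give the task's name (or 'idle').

running at tick 8 = H

t=0: ready={A,E} → run A
t=1: ready={A,B,E} → run A
t=2: ready={B,E} → run E
t=3: ready={B,E} → run E
t=4: ready={B,C,E} → run C
t=5: ready={B,C,D,E} → run C
t=6: ready={B,C,D,E} → run C
t=7: ready={B,C,D,E,F} → run C
t=8: ready={B,C,D,E,F,G,H} → run H
t=9: ready={B,C,D,E,F,G,H} → run H
t=10: ready={B,C,D,E,F,G,H} → run H
t=11: ready={B,C,D,E,F,G,H} → run H
t=12: ready={B,C,D,E,F,G,H} → run H
t=13: ready={B,C,D,E,F,G,H} → run H
t=14: ready={B,C,D,E,F,G,H} → run H
t=15: ready={B,C,D,E,F,G} → run C
t=16: ready={B,C,D,E,F,G} → run C
t=17: ready={B,D,E,F,G} → run D
t=18: ready={B,D,E,F,G} → run D
t=19: ready={B,D,E,F,G} → run D
t=20: ready={B,D,E,F,G} → run D
t=21: ready={B,D,E,F,G} → run D
t=22: ready={B,D,E,F,G} → run D
t=23: ready={B,D,E,F,G} → run D
t=24: ready={B,D,E,F,G} → run D
t=25: ready={B,E,F,G} → run E
t=26: ready={B,E,F,G} → run E
t=27: ready={B,E,F,G} → run E
t=28: ready={B,E,F,G} → run E
t=29: ready={B,E,F,G} → run E
t=30: ready={B,E,F,G} → run E
t=31: ready={B,F,G} → run G
t=32: ready={B,F,G} → run G
t=33: ready={B,F,G} → run G
t=34: ready={B,F,G} → run G
t=35: ready={B,F,G} → run G
t=36: ready={B,F,G} → run G
t=37: ready={B,F} → run F
t=38: ready={B,F} → run F
t=39: ready={B,F} → run F
t=40: ready={B,F} → run F
t=41: ready={B,F} → run F
t=42: ready={B,F} → run F
t=43: ready={B} → run B
t=44: ready={B} → run B
t=45: ready={B} → run B
t=46: ready={B} → run B
t=47: ready={B} → run B
t=48: (idle)
t=49: (idle)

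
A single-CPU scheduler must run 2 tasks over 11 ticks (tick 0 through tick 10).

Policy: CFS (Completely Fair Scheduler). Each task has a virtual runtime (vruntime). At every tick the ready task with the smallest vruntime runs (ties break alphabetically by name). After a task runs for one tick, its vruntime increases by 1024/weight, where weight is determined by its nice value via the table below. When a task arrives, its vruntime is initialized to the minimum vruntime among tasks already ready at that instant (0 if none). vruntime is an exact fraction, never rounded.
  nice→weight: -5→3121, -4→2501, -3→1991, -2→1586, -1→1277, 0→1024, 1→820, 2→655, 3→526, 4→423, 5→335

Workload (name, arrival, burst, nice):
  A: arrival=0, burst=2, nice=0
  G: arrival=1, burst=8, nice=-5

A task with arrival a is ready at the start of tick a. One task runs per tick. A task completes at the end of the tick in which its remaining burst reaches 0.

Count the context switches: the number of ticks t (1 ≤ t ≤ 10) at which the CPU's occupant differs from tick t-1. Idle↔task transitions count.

context switches = 2

t=0: vr[A=0] → run A
t=1: vr[A=1 G=1] → run A
t=2: vr[G=1] → run G
t=3: vr[G=4145/3121] → run G
t=4: vr[G=5169/3121] → run G
t=5: vr[G=6193/3121] → run G
t=6: vr[G=7217/3121] → run G
t=7: vr[G=8241/3121] → run G
t=8: vr[G=9265/3121] → run G
t=9: vr[G=10289/3121] → run G
t=10: (idle)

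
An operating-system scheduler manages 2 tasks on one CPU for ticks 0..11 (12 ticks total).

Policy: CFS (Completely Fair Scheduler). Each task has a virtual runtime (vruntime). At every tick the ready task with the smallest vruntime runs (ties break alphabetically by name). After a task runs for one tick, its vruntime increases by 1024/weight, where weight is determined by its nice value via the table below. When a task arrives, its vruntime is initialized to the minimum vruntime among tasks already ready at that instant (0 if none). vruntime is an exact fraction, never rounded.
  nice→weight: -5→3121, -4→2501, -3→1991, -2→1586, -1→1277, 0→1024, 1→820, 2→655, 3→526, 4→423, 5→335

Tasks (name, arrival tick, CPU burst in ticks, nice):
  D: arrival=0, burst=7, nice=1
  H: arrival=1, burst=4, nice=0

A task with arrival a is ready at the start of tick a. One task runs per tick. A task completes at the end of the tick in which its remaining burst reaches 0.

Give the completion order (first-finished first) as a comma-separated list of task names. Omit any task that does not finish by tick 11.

completion order = H, D

t=0: vr[D=0] → run D
t=1: vr[D=256/205 H=256/205] → run D
t=2: vr[D=512/205 H=256/205] → run H
t=3: vr[D=512/205 H=461/205] → run H
t=4: vr[D=512/205 H=666/205] → run D
t=5: vr[D=768/205 H=666/205] → run H
t=6: vr[D=768/205 H=871/205] → run D
t=7: vr[D=1024/205 H=871/205] → run H
t=8: vr[D=1024/205] → run D
t=9: vr[D=256/41] → run D
t=10: vr[D=1536/205] → run D
t=11: (idle)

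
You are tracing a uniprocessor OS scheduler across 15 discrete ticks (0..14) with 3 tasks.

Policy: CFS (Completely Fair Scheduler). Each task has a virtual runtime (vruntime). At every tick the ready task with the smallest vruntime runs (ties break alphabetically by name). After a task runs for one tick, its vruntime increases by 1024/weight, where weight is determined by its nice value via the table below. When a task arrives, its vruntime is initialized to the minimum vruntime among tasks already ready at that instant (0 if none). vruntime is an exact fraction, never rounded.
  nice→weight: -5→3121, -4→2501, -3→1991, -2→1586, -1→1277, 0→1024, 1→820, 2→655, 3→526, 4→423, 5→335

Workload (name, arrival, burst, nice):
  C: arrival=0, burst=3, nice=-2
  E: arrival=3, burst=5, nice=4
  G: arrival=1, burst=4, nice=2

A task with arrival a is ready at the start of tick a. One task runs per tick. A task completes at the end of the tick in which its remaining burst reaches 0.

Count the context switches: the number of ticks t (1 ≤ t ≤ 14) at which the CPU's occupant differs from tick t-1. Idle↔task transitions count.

t=0: vr[C=0] → run C
t=1: vr[C=512/793 G=512/793] → run C
t=2: vr[C=1024/793 G=512/793] → run G
t=3: vr[C=1024/793 E=1024/793 G=1147392/519415] → run C
t=4: vr[E=1024/793 G=1147392/519415] → run E
t=5: vr[E=1245184/335439 G=1147392/519415] → run G
t=6: vr[E=1245184/335439 G=1959424/519415] → run E
t=7: vr[E=2057216/335439 G=1959424/519415] → run G
t=8: vr[E=2057216/335439 G=2771456/519415] → run G
t=9: vr[E=2057216/335439] → run E
t=10: vr[E=956416/111813] → run E
t=11: vr[E=3681280/335439] → run E
t=12: (idle)
t=13: (idle)
t=14: (idle)

context switches = 8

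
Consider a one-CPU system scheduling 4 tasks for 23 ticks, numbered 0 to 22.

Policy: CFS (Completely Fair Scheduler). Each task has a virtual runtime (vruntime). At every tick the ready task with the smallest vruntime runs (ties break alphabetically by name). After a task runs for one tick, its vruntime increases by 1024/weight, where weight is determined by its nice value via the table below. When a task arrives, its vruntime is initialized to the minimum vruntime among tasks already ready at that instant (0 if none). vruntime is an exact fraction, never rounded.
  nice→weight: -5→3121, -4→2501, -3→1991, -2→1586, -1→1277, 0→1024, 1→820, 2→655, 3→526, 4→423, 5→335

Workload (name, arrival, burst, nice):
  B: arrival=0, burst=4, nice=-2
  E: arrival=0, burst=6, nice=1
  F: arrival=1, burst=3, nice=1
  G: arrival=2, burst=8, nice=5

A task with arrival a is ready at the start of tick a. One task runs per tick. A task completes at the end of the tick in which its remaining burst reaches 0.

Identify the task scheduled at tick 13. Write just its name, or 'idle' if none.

running at tick 13 = E

t=0: vr[B=0 E=0] → run B
t=1: vr[B=512/793 E=0 F=0] → run E
t=2: vr[B=512/793 E=256/205 F=0 G=0] → run F
t=3: vr[B=512/793 E=256/205 F=256/205 G=0] → run G
t=4: vr[B=512/793 E=256/205 F=256/205 G=1024/335] → run B
t=5: vr[B=1024/793 E=256/205 F=256/205 G=1024/335] → run E
t=6: vr[B=1024/793 E=512/205 F=256/205 G=1024/335] → run F
t=7: vr[B=1024/793 E=512/205 F=512/205 G=1024/335] → run B
t=8: vr[B=1536/793 E=512/205 F=512/205 G=1024/335] → run B
t=9: vr[E=512/205 F=512/205 G=1024/335] → run E
t=10: vr[E=768/205 F=512/205 G=1024/335] → run F
t=11: vr[E=768/205 G=1024/335] → run G
t=12: vr[E=768/205 G=2048/335] → run E
t=13: vr[E=1024/205 G=2048/335] → run E
t=14: vr[E=256/41 G=2048/335] → run G
t=15: vr[E=256/41 G=3072/335] → run E
t=16: vr[G=3072/335] → run G
t=17: vr[G=4096/335] → run G
t=18: vr[G=1024/67] → run G
t=19: vr[G=6144/335] → run G
t=20: vr[G=7168/335] → run G
t=21: (idle)
t=22: (idle)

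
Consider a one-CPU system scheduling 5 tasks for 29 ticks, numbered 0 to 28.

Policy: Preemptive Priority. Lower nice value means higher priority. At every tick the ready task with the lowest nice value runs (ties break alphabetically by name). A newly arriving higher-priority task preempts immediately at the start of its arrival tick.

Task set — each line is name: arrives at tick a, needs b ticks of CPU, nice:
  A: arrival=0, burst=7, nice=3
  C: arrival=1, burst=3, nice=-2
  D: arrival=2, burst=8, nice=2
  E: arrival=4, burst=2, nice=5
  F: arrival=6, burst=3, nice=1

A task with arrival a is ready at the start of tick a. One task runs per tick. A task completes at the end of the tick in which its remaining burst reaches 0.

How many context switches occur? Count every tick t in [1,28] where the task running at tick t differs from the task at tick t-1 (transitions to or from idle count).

t=0: ready={A} → run A
t=1: ready={A,C} → run C
t=2: ready={A,C,D} → run C
t=3: ready={A,C,D} → run C
t=4: ready={A,D,E} → run D
t=5: ready={A,D,E} → run D
t=6: ready={A,D,E,F} → run F
t=7: ready={A,D,E,F} → run F
t=8: ready={A,D,E,F} → run F
t=9: ready={A,D,E} → run D
t=10: ready={A,D,E} → run D
t=11: ready={A,D,E} → run D
t=12: ready={A,D,E} → run D
t=13: ready={A,D,E} → run D
t=14: ready={A,D,E} → run D
t=15: ready={A,E} → run A
t=16: ready={A,E} → run A
t=17: ready={A,E} → run A
t=18: ready={A,E} → run A
t=19: ready={A,E} → run A
t=20: ready={A,E} → run A
t=21: ready={E} → run E
t=22: ready={E} → run E
t=23: (idle)
t=24: (idle)
t=25: (idle)
t=26: (idle)
t=27: (idle)
t=28: (idle)

context switches = 7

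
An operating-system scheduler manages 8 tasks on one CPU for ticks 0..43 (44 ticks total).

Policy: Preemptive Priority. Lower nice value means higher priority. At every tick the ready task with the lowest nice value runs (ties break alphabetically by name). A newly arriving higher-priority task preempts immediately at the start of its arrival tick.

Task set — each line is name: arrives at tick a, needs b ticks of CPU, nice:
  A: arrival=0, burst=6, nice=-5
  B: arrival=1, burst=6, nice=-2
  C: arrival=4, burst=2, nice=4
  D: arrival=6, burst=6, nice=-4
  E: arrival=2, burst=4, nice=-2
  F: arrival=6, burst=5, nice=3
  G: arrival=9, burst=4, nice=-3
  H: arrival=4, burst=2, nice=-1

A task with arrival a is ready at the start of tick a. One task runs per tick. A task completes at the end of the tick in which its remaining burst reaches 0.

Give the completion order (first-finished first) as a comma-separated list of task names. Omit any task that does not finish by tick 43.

t=0: ready={A} → run A
t=1: ready={A,B} → run A
t=2: ready={A,B,E} → run A
t=3: ready={A,B,E} → run A
t=4: ready={A,B,C,E,H} → run A
t=5: ready={A,B,C,E,H} → run A
t=6: ready={B,C,D,E,F,H} → run D
t=7: ready={B,C,D,E,F,H} → run D
t=8: ready={B,C,D,E,F,H} → run D
t=9: ready={B,C,D,E,F,G,H} → run D
t=10: ready={B,C,D,E,F,G,H} → run D
t=11: ready={B,C,D,E,F,G,H} → run D
t=12: ready={B,C,E,F,G,H} → run G
t=13: ready={B,C,E,F,G,H} → run G
t=14: ready={B,C,E,F,G,H} → run G
t=15: ready={B,C,E,F,G,H} → run G
t=16: ready={B,C,E,F,H} → run B
t=17: ready={B,C,E,F,H} → run B
t=18: ready={B,C,E,F,H} → run B
t=19: ready={B,C,E,F,H} → run B
t=20: ready={B,C,E,F,H} → run B
t=21: ready={B,C,E,F,H} → run B
t=22: ready={C,E,F,H} → run E
t=23: ready={C,E,F,H} → run E
t=24: ready={C,E,F,H} → run E
t=25: ready={C,E,F,H} → run E
t=26: ready={C,F,H} → run H
t=27: ready={C,F,H} → run H
t=28: ready={C,F} → run F
t=29: ready={C,F} → run F
t=30: ready={C,F} → run F
t=31: ready={C,F} → run F
t=32: ready={C,F} → run F
t=33: ready={C} → run C
t=34: ready={C} → run C
t=35: (idle)
t=36: (idle)
t=37: (idle)
t=38: (idle)
t=39: (idle)
t=40: (idle)
t=41: (idle)
t=42: (idle)
t=43: (idle)

completion order = A, D, G, B, E, H, F, C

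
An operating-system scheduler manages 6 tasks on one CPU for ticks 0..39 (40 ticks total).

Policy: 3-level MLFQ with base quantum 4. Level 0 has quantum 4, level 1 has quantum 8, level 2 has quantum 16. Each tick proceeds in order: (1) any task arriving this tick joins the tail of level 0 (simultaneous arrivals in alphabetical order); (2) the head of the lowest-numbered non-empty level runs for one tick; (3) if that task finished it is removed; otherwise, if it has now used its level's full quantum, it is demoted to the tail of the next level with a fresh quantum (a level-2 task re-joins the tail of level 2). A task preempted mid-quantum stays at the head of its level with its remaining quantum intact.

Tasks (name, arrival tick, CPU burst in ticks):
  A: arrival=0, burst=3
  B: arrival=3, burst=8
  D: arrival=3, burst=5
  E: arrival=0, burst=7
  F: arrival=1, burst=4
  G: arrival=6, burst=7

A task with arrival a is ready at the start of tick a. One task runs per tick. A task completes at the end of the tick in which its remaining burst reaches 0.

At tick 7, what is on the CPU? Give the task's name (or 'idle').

running at tick 7 = F

t=0: L0/L1/L2 = AE/-/- → run A
t=1: L0/L1/L2 = AEF/-/- → run A
t=2: L0/L1/L2 = AEF/-/- → run A
t=3: L0/L1/L2 = EFBD/-/- → run E
t=4: L0/L1/L2 = EFBD/-/- → run E
t=5: L0/L1/L2 = EFBD/-/- → run E
t=6: L0/L1/L2 = EFBDG/-/- → run E
t=7: L0/L1/L2 = FBDG/E/- → run F
t=8: L0/L1/L2 = FBDG/E/- → run F
t=9: L0/L1/L2 = FBDG/E/- → run F
t=10: L0/L1/L2 = FBDG/E/- → run F
t=11: L0/L1/L2 = BDG/E/- → run B
t=12: L0/L1/L2 = BDG/E/- → run B
t=13: L0/L1/L2 = BDG/E/- → run B
t=14: L0/L1/L2 = BDG/E/- → run B
t=15: L0/L1/L2 = DG/EB/- → run D
t=16: L0/L1/L2 = DG/EB/- → run D
t=17: L0/L1/L2 = DG/EB/- → run D
t=18: L0/L1/L2 = DG/EB/- → run D
t=19: L0/L1/L2 = G/EBD/- → run G
t=20: L0/L1/L2 = G/EBD/- → run G
t=21: L0/L1/L2 = G/EBD/- → run G
t=22: L0/L1/L2 = G/EBD/- → run G
t=23: L0/L1/L2 = -/EBDG/- → run E
t=24: L0/L1/L2 = -/EBDG/- → run E
t=25: L0/L1/L2 = -/EBDG/- → run E
t=26: L0/L1/L2 = -/BDG/- → run B
t=27: L0/L1/L2 = -/BDG/- → run B
t=28: L0/L1/L2 = -/BDG/- → run B
t=29: L0/L1/L2 = -/BDG/- → run B
t=30: L0/L1/L2 = -/DG/- → run D
t=31: L0/L1/L2 = -/G/- → run G
t=32: L0/L1/L2 = -/G/- → run G
t=33: L0/L1/L2 = -/G/- → run G
t=34: (idle)
t=35: (idle)
t=36: (idle)
t=37: (idle)
t=38: (idle)
t=39: (idle)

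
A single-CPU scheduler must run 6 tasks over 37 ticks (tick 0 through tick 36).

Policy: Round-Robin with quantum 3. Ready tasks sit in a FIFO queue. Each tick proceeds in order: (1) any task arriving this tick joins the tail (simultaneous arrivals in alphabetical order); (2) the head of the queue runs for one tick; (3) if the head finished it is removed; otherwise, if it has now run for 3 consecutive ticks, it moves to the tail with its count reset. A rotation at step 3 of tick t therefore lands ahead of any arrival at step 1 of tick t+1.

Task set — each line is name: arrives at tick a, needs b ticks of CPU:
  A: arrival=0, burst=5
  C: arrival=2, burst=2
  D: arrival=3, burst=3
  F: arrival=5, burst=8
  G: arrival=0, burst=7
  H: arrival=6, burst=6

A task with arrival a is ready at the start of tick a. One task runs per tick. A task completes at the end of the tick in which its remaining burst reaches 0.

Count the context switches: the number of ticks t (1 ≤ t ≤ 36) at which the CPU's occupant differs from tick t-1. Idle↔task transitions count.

t=0: queue=[A,G] q_used=0 → run A
t=1: queue=[A,G] q_used=1 → run A
t=2: queue=[A,G,C] q_used=2 → run A
t=3: queue=[G,C,A,D] q_used=0 → run G
t=4: queue=[G,C,A,D] q_used=1 → run G
t=5: queue=[G,C,A,D,F] q_used=2 → run G
t=6: queue=[C,A,D,F,G,H] q_used=0 → run C
t=7: queue=[C,A,D,F,G,H] q_used=1 → run C
t=8: queue=[A,D,F,G,H] q_used=0 → run A
t=9: queue=[A,D,F,G,H] q_used=1 → run A
t=10: queue=[D,F,G,H] q_used=0 → run D
t=11: queue=[D,F,G,H] q_used=1 → run D
t=12: queue=[D,F,G,H] q_used=2 → run D
t=13: queue=[F,G,H] q_used=0 → run F
t=14: queue=[F,G,H] q_used=1 → run F
t=15: queue=[F,G,H] q_used=2 → run F
t=16: queue=[G,H,F] q_used=0 → run G
t=17: queue=[G,H,F] q_used=1 → run G
t=18: queue=[G,H,F] q_used=2 → run G
t=19: queue=[H,F,G] q_used=0 → run H
t=20: queue=[H,F,G] q_used=1 → run H
t=21: queue=[H,F,G] q_used=2 → run H
t=22: queue=[F,G,H] q_used=0 → run F
t=23: queue=[F,G,H] q_used=1 → run F
t=24: queue=[F,G,H] q_used=2 → run F
t=25: queue=[G,H,F] q_used=0 → run G
t=26: queue=[H,F] q_used=0 → run H
t=27: queue=[H,F] q_used=1 → run H
t=28: queue=[H,F] q_used=2 → run H
t=29: queue=[F] q_used=0 → run F
t=30: queue=[F] q_used=1 → run F
t=31: (idle)
t=32: (idle)
t=33: (idle)
t=34: (idle)
t=35: (idle)
t=36: (idle)

context switches = 12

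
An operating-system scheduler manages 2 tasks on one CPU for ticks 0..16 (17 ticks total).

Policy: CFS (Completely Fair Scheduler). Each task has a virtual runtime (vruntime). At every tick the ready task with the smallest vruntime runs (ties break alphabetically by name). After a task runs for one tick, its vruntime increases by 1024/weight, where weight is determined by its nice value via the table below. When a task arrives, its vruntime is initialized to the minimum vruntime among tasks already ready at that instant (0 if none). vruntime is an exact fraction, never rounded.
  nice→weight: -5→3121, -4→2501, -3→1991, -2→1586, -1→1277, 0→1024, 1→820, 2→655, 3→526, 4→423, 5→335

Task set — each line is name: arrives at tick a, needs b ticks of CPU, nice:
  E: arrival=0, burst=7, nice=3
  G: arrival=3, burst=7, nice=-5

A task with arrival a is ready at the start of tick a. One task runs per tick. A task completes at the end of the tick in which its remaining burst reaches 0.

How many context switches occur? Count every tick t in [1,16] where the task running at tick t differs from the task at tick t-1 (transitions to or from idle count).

context switches = 5

t=0: vr[E=0] → run E
t=1: vr[E=512/263] → run E
t=2: vr[E=1024/263] → run E
t=3: vr[E=1536/263 G=1536/263] → run E
t=4: vr[E=2048/263 G=1536/263] → run G
t=5: vr[E=2048/263 G=5063168/820823] → run G
t=6: vr[E=2048/263 G=5332480/820823] → run G
t=7: vr[E=2048/263 G=5601792/820823] → run G
t=8: vr[E=2048/263 G=5871104/820823] → run G
t=9: vr[E=2048/263 G=6140416/820823] → run G
t=10: vr[E=2048/263 G=6409728/820823] → run E
t=11: vr[E=2560/263 G=6409728/820823] → run G
t=12: vr[E=2560/263] → run E
t=13: vr[E=3072/263] → run E
t=14: (idle)
t=15: (idle)
t=16: (idle)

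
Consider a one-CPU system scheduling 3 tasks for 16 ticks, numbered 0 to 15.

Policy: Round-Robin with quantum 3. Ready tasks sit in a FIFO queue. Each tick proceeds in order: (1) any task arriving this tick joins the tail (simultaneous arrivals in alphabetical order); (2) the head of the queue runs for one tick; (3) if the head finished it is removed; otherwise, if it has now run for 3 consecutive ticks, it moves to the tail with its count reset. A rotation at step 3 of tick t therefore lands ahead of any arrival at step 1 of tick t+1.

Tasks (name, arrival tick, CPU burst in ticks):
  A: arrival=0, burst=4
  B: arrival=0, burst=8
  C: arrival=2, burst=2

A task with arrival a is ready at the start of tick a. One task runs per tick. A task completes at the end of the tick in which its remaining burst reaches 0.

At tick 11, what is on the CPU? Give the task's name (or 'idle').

running at tick 11 = B

t=0: queue=[A,B] q_used=0 → run A
t=1: queue=[A,B] q_used=1 → run A
t=2: queue=[A,B,C] q_used=2 → run A
t=3: queue=[B,C,A] q_used=0 → run B
t=4: queue=[B,C,A] q_used=1 → run B
t=5: queue=[B,C,A] q_used=2 → run B
t=6: queue=[C,A,B] q_used=0 → run C
t=7: queue=[C,A,B] q_used=1 → run C
t=8: queue=[A,B] q_used=0 → run A
t=9: queue=[B] q_used=0 → run B
t=10: queue=[B] q_used=1 → run B
t=11: queue=[B] q_used=2 → run B
t=12: queue=[B] q_used=0 → run B
t=13: queue=[B] q_used=1 → run B
t=14: (idle)
t=15: (idle)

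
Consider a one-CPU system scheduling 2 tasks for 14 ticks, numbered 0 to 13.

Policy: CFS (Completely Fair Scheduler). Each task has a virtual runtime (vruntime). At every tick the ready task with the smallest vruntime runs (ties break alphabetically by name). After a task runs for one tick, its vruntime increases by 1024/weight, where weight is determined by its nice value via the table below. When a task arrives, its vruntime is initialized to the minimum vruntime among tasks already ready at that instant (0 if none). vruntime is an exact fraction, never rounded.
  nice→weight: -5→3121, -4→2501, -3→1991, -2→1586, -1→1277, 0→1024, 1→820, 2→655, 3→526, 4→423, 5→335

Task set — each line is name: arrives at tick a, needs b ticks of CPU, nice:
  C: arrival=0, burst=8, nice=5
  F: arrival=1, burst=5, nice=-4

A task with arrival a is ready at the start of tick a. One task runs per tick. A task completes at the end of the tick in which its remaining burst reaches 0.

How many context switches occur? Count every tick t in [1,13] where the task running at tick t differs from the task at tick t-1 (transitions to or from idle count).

context switches = 3

t=0: vr[C=0] → run C
t=1: vr[C=1024/335 F=1024/335] → run C
t=2: vr[C=2048/335 F=1024/335] → run F
t=3: vr[C=2048/335 F=2904064/837835] → run F
t=4: vr[C=2048/335 F=3247104/837835] → run F
t=5: vr[C=2048/335 F=3590144/837835] → run F
t=6: vr[C=2048/335 F=3933184/837835] → run F
t=7: vr[C=2048/335] → run C
t=8: vr[C=3072/335] → run C
t=9: vr[C=4096/335] → run C
t=10: vr[C=1024/67] → run C
t=11: vr[C=6144/335] → run C
t=12: vr[C=7168/335] → run C
t=13: (idle)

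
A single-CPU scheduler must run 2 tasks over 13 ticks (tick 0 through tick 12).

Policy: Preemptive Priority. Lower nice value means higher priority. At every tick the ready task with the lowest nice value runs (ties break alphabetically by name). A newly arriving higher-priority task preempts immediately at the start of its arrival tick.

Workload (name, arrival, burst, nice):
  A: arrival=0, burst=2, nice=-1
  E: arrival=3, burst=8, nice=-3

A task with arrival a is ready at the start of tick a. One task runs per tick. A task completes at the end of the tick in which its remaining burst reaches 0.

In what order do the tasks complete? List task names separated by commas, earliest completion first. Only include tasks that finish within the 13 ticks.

completion order = A, E

t=0: ready={A} → run A
t=1: ready={A} → run A
t=2: (idle)
t=3: ready={E} → run E
t=4: ready={E} → run E
t=5: ready={E} → run E
t=6: ready={E} → run E
t=7: ready={E} → run E
t=8: ready={E} → run E
t=9: ready={E} → run E
t=10: ready={E} → run E
t=11: (idle)
t=12: (idle)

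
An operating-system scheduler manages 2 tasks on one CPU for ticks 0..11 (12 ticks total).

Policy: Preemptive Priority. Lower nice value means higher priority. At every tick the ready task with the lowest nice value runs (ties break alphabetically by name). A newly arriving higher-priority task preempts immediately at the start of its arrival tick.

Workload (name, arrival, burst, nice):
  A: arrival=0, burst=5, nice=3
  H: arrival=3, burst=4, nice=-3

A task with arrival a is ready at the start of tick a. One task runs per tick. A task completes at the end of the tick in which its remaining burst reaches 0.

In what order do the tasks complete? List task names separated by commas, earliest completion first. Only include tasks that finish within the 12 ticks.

t=0: ready={A} → run A
t=1: ready={A} → run A
t=2: ready={A} → run A
t=3: ready={A,H} → run H
t=4: ready={A,H} → run H
t=5: ready={A,H} → run H
t=6: ready={A,H} → run H
t=7: ready={A} → run A
t=8: ready={A} → run A
t=9: (idle)
t=10: (idle)
t=11: (idle)

completion order = H, A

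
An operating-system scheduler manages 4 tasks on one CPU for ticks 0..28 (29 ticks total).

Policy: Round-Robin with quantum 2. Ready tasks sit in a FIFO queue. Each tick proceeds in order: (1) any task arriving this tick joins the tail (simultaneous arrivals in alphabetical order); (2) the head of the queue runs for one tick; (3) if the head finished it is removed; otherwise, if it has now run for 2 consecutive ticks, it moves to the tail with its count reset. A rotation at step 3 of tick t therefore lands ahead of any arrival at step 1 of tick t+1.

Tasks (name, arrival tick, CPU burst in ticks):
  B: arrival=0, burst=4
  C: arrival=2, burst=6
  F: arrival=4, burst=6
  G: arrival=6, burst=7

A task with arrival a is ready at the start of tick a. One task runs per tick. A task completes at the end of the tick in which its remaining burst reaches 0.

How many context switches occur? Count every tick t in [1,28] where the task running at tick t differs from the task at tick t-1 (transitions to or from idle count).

context switches = 10

t=0: queue=[B] q_used=0 → run B
t=1: queue=[B] q_used=1 → run B
t=2: queue=[B,C] q_used=0 → run B
t=3: queue=[B,C] q_used=1 → run B
t=4: queue=[C,F] q_used=0 → run C
t=5: queue=[C,F] q_used=1 → run C
t=6: queue=[F,C,G] q_used=0 → run F
t=7: queue=[F,C,G] q_used=1 → run F
t=8: queue=[C,G,F] q_used=0 → run C
t=9: queue=[C,G,F] q_used=1 → run C
t=10: queue=[G,F,C] q_used=0 → run G
t=11: queue=[G,F,C] q_used=1 → run G
t=12: queue=[F,C,G] q_used=0 → run F
t=13: queue=[F,C,G] q_used=1 → run F
t=14: queue=[C,G,F] q_used=0 → run C
t=15: queue=[C,G,F] q_used=1 → run C
t=16: queue=[G,F] q_used=0 → run G
t=17: queue=[G,F] q_used=1 → run G
t=18: queue=[F,G] q_used=0 → run F
t=19: queue=[F,G] q_used=1 → run F
t=20: queue=[G] q_used=0 → run G
t=21: queue=[G] q_used=1 → run G
t=22: queue=[G] q_used=0 → run G
t=23: (idle)
t=24: (idle)
t=25: (idle)
t=26: (idle)
t=27: (idle)
t=28: (idle)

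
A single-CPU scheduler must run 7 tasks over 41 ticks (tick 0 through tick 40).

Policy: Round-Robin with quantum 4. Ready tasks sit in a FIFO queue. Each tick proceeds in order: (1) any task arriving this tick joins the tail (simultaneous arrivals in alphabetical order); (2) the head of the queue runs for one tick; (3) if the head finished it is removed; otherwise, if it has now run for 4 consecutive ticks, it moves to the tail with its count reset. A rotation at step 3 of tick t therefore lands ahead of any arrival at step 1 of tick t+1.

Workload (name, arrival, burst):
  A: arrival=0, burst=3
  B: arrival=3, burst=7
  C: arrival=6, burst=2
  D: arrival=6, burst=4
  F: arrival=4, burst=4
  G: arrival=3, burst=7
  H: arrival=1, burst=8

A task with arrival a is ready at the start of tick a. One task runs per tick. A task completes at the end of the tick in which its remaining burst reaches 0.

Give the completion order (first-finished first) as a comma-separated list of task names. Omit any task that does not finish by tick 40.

t=0: queue=[A] q_used=0 → run A
t=1: queue=[A,H] q_used=1 → run A
t=2: queue=[A,H] q_used=2 → run A
t=3: queue=[H,B,G] q_used=0 → run H
t=4: queue=[H,B,G,F] q_used=1 → run H
t=5: queue=[H,B,G,F] q_used=2 → run H
t=6: queue=[H,B,G,F,C,D] q_used=3 → run H
t=7: queue=[B,G,F,C,D,H] q_used=0 → run B
t=8: queue=[B,G,F,C,D,H] q_used=1 → run B
t=9: queue=[B,G,F,C,D,H] q_used=2 → run B
t=10: queue=[B,G,F,C,D,H] q_used=3 → run B
t=11: queue=[G,F,C,D,H,B] q_used=0 → run G
t=12: queue=[G,F,C,D,H,B] q_used=1 → run G
t=13: queue=[G,F,C,D,H,B] q_used=2 → run G
t=14: queue=[G,F,C,D,H,B] q_used=3 → run G
t=15: queue=[F,C,D,H,B,G] q_used=0 → run F
t=16: queue=[F,C,D,H,B,G] q_used=1 → run F
t=17: queue=[F,C,D,H,B,G] q_used=2 → run F
t=18: queue=[F,C,D,H,B,G] q_used=3 → run F
t=19: queue=[C,D,H,B,G] q_used=0 → run C
t=20: queue=[C,D,H,B,G] q_used=1 → run C
t=21: queue=[D,H,B,G] q_used=0 → run D
t=22: queue=[D,H,B,G] q_used=1 → run D
t=23: queue=[D,H,B,G] q_used=2 → run D
t=24: queue=[D,H,B,G] q_used=3 → run D
t=25: queue=[H,B,G] q_used=0 → run H
t=26: queue=[H,B,G] q_used=1 → run H
t=27: queue=[H,B,G] q_used=2 → run H
t=28: queue=[H,B,G] q_used=3 → run H
t=29: queue=[B,G] q_used=0 → run B
t=30: queue=[B,G] q_used=1 → run B
t=31: queue=[B,G] q_used=2 → run B
t=32: queue=[G] q_used=0 → run G
t=33: queue=[G] q_used=1 → run G
t=34: queue=[G] q_used=2 → run G
t=35: (idle)
t=36: (idle)
t=37: (idle)
t=38: (idle)
t=39: (idle)
t=40: (idle)

completion order = A, F, C, D, H, B, G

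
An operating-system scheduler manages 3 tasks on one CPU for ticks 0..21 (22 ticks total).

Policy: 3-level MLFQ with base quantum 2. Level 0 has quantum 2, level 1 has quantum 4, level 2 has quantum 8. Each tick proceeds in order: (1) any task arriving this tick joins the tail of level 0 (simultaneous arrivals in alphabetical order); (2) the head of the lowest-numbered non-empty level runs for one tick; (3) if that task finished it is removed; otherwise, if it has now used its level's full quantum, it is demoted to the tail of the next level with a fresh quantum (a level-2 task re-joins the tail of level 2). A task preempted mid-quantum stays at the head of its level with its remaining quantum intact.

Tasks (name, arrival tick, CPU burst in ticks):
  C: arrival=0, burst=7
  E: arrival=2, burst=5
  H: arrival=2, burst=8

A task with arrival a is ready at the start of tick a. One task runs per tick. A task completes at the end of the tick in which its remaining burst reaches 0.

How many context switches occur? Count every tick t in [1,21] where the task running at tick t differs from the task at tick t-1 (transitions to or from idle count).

t=0: L0/L1/L2 = C/-/- → run C
t=1: L0/L1/L2 = C/-/- → run C
t=2: L0/L1/L2 = EH/C/- → run E
t=3: L0/L1/L2 = EH/C/- → run E
t=4: L0/L1/L2 = H/CE/- → run H
t=5: L0/L1/L2 = H/CE/- → run H
t=6: L0/L1/L2 = -/CEH/- → run C
t=7: L0/L1/L2 = -/CEH/- → run C
t=8: L0/L1/L2 = -/CEH/- → run C
t=9: L0/L1/L2 = -/CEH/- → run C
t=10: L0/L1/L2 = -/EH/C → run E
t=11: L0/L1/L2 = -/EH/C → run E
t=12: L0/L1/L2 = -/EH/C → run E
t=13: L0/L1/L2 = -/H/C → run H
t=14: L0/L1/L2 = -/H/C → run H
t=15: L0/L1/L2 = -/H/C → run H
t=16: L0/L1/L2 = -/H/C → run H
t=17: L0/L1/L2 = -/-/CH → run C
t=18: L0/L1/L2 = -/-/H → run H
t=19: L0/L1/L2 = -/-/H → run H
t=20: (idle)
t=21: (idle)

context switches = 8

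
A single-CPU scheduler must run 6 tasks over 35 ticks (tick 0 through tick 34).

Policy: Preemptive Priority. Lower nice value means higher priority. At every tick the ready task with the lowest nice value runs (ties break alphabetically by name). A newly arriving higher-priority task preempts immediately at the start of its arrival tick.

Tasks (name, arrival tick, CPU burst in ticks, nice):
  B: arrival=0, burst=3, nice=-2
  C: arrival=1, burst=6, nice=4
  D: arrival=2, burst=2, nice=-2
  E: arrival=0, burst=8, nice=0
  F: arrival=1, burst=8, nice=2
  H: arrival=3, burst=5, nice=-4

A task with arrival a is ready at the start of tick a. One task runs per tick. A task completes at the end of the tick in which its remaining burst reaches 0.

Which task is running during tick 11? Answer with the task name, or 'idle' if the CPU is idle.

t=0: ready={B,E} → run B
t=1: ready={B,C,E,F} → run B
t=2: ready={B,C,D,E,F} → run B
t=3: ready={C,D,E,F,H} → run H
t=4: ready={C,D,E,F,H} → run H
t=5: ready={C,D,E,F,H} → run H
t=6: ready={C,D,E,F,H} → run H
t=7: ready={C,D,E,F,H} → run H
t=8: ready={C,D,E,F} → run D
t=9: ready={C,D,E,F} → run D
t=10: ready={C,E,F} → run E
t=11: ready={C,E,F} → run E
t=12: ready={C,E,F} → run E
t=13: ready={C,E,F} → run E
t=14: ready={C,E,F} → run E
t=15: ready={C,E,F} → run E
t=16: ready={C,E,F} → run E
t=17: ready={C,E,F} → run E
t=18: ready={C,F} → run F
t=19: ready={C,F} → run F
t=20: ready={C,F} → run F
t=21: ready={C,F} → run F
t=22: ready={C,F} → run F
t=23: ready={C,F} → run F
t=24: ready={C,F} → run F
t=25: ready={C,F} → run F
t=26: ready={C} → run C
t=27: ready={C} → run C
t=28: ready={C} → run C
t=29: ready={C} → run C
t=30: ready={C} → run C
t=31: ready={C} → run C
t=32: (idle)
t=33: (idle)
t=34: (idle)

running at tick 11 = E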